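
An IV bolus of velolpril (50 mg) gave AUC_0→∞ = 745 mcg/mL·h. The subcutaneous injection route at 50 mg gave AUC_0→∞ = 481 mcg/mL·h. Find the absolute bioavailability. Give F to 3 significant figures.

F = (AUC_ev / D_ev) / (AUC_iv / D_iv)
  = (481/50) / (745/50)
  = 9.62 / 14.9 = 0.6456

F = 0.646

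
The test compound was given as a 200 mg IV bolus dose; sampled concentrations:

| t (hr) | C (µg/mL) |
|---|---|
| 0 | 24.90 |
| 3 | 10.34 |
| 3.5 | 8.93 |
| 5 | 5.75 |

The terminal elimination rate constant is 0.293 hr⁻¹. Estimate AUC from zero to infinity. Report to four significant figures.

Trapezoidal AUC_0→5:
  [0→3]: (24.90+10.34)/2 × 3 = 52.86
  [3→3.5]: (10.34+8.93)/2 × 0.5 = 4.8175
  [3.5→5]: (8.93+5.75)/2 × 1.5 = 11.01
  Sum = 68.6875 µg/mL·hr
Extrapolated tail: C_last / k_e = 5.75 / 0.293 = 19.625
AUC_0→∞ = 68.6875 + 19.625 = 88.3125 µg/mL·hr

AUC = 88.31 µg/mL·hr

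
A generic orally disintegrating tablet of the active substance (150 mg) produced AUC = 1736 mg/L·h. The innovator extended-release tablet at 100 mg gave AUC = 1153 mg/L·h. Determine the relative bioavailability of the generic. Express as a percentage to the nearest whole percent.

F_rel = (AUC_test/D_test) / (AUC_ref/D_ref)
      = (1736/150) / (1153/100)
      = 11.5733 / 11.53 = 1.0038 = 100.38%

F_rel = 100%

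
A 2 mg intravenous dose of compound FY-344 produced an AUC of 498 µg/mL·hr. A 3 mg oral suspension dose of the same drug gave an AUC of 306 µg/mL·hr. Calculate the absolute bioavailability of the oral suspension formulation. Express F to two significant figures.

F = (AUC_ev / D_ev) / (AUC_iv / D_iv)
  = (306/3) / (498/2)
  = 102 / 249 = 0.4096

F = 0.41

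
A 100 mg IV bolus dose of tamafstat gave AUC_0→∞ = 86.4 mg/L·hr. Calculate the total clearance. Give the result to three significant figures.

CL = Dose_iv / AUC_0→∞
   = 100 / 86.4 = 1.15741 L/hr

CL = 1.16 L/hr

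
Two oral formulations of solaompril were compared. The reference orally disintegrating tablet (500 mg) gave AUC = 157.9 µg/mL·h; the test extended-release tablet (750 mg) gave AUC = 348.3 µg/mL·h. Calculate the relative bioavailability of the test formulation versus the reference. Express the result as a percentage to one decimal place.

F_rel = (AUC_test/D_test) / (AUC_ref/D_ref)
      = (348.3/750) / (157.9/500)
      = 0.4644 / 0.3158 = 1.4706 = 147.06%

F_rel = 147.1%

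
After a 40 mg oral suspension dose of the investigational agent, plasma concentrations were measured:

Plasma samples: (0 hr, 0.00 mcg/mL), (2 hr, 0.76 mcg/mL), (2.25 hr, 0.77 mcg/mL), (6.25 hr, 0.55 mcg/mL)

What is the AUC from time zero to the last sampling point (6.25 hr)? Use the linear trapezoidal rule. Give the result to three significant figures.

Trapezoidal AUC_0→6.25:
  [0→2]: (0.00+0.76)/2 × 2 = 0.76
  [2→2.25]: (0.76+0.77)/2 × 0.25 = 0.19125
  [2.25→6.25]: (0.77+0.55)/2 × 4 = 2.64
  Sum = 3.59125 mcg/mL·hr

AUC = 3.59 mcg/mL·hr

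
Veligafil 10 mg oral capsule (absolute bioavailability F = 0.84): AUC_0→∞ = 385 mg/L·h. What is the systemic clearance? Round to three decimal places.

CL = 0.022 L/h

CL = F × Dose / AUC_0→∞
   = 0.84 × 10 / 385 = 0.0218182 L/h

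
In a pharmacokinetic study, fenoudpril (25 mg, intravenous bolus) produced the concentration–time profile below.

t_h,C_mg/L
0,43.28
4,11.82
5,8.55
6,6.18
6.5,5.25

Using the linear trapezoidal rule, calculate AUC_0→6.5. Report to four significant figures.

AUC = 130.6 mg/L·h

Trapezoidal AUC_0→6.5:
  [0→4]: (43.28+11.82)/2 × 4 = 110.2
  [4→5]: (11.82+8.55)/2 × 1 = 10.185
  [5→6]: (8.55+6.18)/2 × 1 = 7.365
  [6→6.5]: (6.18+5.25)/2 × 0.5 = 2.8575
  Sum = 130.6075 mg/L·h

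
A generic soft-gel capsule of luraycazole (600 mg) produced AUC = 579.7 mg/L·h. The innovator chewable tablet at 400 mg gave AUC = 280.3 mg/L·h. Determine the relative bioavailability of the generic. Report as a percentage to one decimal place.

F_rel = 137.9%

F_rel = (AUC_test/D_test) / (AUC_ref/D_ref)
      = (579.7/600) / (280.3/400)
      = 0.966167 / 0.70075 = 1.3788 = 137.88%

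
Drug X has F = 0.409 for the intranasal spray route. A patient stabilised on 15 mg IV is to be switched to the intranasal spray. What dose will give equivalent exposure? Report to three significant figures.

For equal systemic exposure: F × D_ev = D_iv
D_ev = D_iv / F = 15 / 0.409 = 36.6748 mg

D_intranasal = 36.7 mg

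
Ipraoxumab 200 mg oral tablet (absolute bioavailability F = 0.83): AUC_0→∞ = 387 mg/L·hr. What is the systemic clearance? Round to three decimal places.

CL = F × Dose / AUC_0→∞
   = 0.83 × 200 / 387 = 0.428941 L/hr

CL = 0.429 L/hr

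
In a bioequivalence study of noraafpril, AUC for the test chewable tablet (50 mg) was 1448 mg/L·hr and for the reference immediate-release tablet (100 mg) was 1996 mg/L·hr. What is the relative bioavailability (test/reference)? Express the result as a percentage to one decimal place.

F_rel = (AUC_test/D_test) / (AUC_ref/D_ref)
      = (1448/50) / (1996/100)
      = 28.96 / 19.96 = 1.4509 = 145.09%

F_rel = 145.1%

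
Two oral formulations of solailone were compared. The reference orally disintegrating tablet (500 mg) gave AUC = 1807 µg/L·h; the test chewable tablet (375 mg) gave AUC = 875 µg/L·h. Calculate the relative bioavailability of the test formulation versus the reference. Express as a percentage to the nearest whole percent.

F_rel = 65%

F_rel = (AUC_test/D_test) / (AUC_ref/D_ref)
      = (875/375) / (1807/500)
      = 2.33333 / 3.614 = 0.6456 = 64.56%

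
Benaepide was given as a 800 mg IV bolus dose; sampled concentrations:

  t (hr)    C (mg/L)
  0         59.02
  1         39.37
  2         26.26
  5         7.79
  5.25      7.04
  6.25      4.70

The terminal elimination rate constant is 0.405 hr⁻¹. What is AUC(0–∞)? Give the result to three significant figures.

Trapezoidal AUC_0→6.25:
  [0→1]: (59.02+39.37)/2 × 1 = 49.195
  [1→2]: (39.37+26.26)/2 × 1 = 32.815
  [2→5]: (26.26+7.79)/2 × 3 = 51.075
  [5→5.25]: (7.79+7.04)/2 × 0.25 = 1.85375
  [5.25→6.25]: (7.04+4.70)/2 × 1 = 5.87
  Sum = 140.80875 mg/L·hr
Extrapolated tail: C_last / k_e = 4.70 / 0.405 = 11.605
AUC_0→∞ = 140.80875 + 11.605 = 152.41375 mg/L·hr

AUC = 152 mg/L·hr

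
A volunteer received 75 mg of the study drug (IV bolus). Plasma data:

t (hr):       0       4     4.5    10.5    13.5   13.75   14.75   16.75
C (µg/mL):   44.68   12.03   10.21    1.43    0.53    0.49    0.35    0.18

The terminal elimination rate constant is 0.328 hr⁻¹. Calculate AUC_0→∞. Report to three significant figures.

Trapezoidal AUC_0→16.75:
  [0→4]: (44.68+12.03)/2 × 4 = 113.42
  [4→4.5]: (12.03+10.21)/2 × 0.5 = 5.56
  [4.5→10.5]: (10.21+1.43)/2 × 6 = 34.92
  [10.5→13.5]: (1.43+0.53)/2 × 3 = 2.94
  [13.5→13.75]: (0.53+0.49)/2 × 0.25 = 0.1275
  [13.75→14.75]: (0.49+0.35)/2 × 1 = 0.42
  [14.75→16.75]: (0.35+0.18)/2 × 2 = 0.53
  Sum = 157.9175 µg/mL·hr
Extrapolated tail: C_last / k_e = 0.18 / 0.328 = 0.549
AUC_0→∞ = 157.9175 + 0.549 = 158.4665 µg/mL·hr

AUC = 158 µg/mL·hr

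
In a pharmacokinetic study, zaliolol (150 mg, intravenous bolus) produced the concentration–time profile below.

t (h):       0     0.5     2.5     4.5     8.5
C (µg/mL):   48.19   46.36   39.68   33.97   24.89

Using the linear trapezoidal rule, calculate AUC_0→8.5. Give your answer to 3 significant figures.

AUC = 301 µg/mL·h

Trapezoidal AUC_0→8.5:
  [0→0.5]: (48.19+46.36)/2 × 0.5 = 23.6375
  [0.5→2.5]: (46.36+39.68)/2 × 2 = 86.04
  [2.5→4.5]: (39.68+33.97)/2 × 2 = 73.65
  [4.5→8.5]: (33.97+24.89)/2 × 4 = 117.72
  Sum = 301.0475 µg/mL·h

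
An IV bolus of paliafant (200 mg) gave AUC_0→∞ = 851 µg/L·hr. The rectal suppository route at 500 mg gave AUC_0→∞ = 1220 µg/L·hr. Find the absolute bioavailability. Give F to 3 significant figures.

F = 0.573

F = (AUC_ev / D_ev) / (AUC_iv / D_iv)
  = (1220/500) / (851/200)
  = 2.44 / 4.255 = 0.5734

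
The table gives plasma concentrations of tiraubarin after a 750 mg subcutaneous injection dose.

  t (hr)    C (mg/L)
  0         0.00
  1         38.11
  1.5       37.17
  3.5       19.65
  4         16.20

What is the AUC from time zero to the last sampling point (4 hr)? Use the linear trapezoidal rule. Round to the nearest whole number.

Trapezoidal AUC_0→4:
  [0→1]: (0.00+38.11)/2 × 1 = 19.055
  [1→1.5]: (38.11+37.17)/2 × 0.5 = 18.82
  [1.5→3.5]: (37.17+19.65)/2 × 2 = 56.82
  [3.5→4]: (19.65+16.20)/2 × 0.5 = 8.9625
  Sum = 103.6575 mg/L·hr

AUC = 104 mg/L·hr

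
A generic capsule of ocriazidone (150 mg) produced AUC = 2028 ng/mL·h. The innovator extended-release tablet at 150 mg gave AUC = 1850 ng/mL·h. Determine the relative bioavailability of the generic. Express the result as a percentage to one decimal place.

F_rel = (AUC_test/D_test) / (AUC_ref/D_ref)
      = (2028/150) / (1850/150)
      = 13.52 / 12.3333 = 1.0962 = 109.62%

F_rel = 109.6%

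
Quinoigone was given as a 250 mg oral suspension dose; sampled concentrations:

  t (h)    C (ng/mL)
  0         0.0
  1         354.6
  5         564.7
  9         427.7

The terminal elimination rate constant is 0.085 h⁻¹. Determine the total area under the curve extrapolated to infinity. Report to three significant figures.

Trapezoidal AUC_0→9:
  [0→1]: (0.0+354.6)/2 × 1 = 177.3
  [1→5]: (354.6+564.7)/2 × 4 = 1838.6
  [5→9]: (564.7+427.7)/2 × 4 = 1984.8
  Sum = 4000.7 ng/mL·h
Extrapolated tail: C_last / k_e = 427.7 / 0.085 = 5031.765
AUC_0→∞ = 4000.7 + 5031.765 = 9032.465 ng/mL·h

AUC = 9030 ng/mL·h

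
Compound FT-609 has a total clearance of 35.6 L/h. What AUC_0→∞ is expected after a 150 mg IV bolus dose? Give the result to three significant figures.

AUC_0→∞ = Dose_iv / CL
        = 150 / 35.6 = 4.21348 mg/L·h

AUC = 4.21 mg/L·h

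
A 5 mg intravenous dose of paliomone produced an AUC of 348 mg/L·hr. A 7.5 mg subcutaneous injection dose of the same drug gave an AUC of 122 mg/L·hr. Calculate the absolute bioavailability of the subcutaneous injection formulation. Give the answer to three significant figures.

F = (AUC_ev / D_ev) / (AUC_iv / D_iv)
  = (122/7.5) / (348/5)
  = 16.2667 / 69.6 = 0.2337

F = 0.234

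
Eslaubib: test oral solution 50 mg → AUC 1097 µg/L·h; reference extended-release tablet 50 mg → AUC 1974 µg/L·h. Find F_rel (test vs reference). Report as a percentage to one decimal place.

F_rel = 55.6%

F_rel = (AUC_test/D_test) / (AUC_ref/D_ref)
      = (1097/50) / (1974/50)
      = 21.94 / 39.48 = 0.5557 = 55.57%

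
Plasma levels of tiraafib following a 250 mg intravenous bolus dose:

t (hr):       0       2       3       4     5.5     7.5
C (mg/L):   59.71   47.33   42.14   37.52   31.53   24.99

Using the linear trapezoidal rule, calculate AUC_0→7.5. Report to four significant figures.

Trapezoidal AUC_0→7.5:
  [0→2]: (59.71+47.33)/2 × 2 = 107.04
  [2→3]: (47.33+42.14)/2 × 1 = 44.735
  [3→4]: (42.14+37.52)/2 × 1 = 39.83
  [4→5.5]: (37.52+31.53)/2 × 1.5 = 51.7875
  [5.5→7.5]: (31.53+24.99)/2 × 2 = 56.52
  Sum = 299.9125 mg/L·hr

AUC = 299.9 mg/L·hr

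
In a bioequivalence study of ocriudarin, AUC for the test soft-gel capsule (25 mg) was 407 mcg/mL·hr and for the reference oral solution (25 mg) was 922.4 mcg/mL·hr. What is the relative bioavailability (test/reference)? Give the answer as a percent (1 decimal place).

F_rel = (AUC_test/D_test) / (AUC_ref/D_ref)
      = (407/25) / (922.4/25)
      = 16.28 / 36.896 = 0.4412 = 44.12%

F_rel = 44.1%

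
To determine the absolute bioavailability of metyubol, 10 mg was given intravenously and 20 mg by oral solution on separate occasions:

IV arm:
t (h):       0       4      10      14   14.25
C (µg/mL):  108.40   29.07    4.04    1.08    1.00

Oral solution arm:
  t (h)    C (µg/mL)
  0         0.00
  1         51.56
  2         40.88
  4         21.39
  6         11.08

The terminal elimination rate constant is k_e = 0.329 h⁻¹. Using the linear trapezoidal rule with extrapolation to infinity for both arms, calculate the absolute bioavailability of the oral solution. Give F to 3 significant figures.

F = 0.258

Trapezoidal AUC_0→14.25 (IV):
  [0→4]: (108.40+29.07)/2 × 4 = 274.94
  [4→10]: (29.07+4.04)/2 × 6 = 99.33
  [10→14]: (4.04+1.08)/2 × 4 = 10.24
  [14→14.25]: (1.08+1.00)/2 × 0.25 = 0.26
  Sum = 384.77 µg/mL·h
IV tail: 1.00/0.329 = 3.040; AUC_iv,0→∞ = 384.77 + 3.040 = 387.81 µg/mL·h
Trapezoidal AUC_0→6 (oral solution):
  [0→1]: (0.00+51.56)/2 × 1 = 25.78
  [1→2]: (51.56+40.88)/2 × 1 = 46.22
  [2→4]: (40.88+21.39)/2 × 2 = 62.27
  [4→6]: (21.39+11.08)/2 × 2 = 32.47
  Sum = 166.74 µg/mL·h
oral solution tail: 11.08/0.329 = 33.678; AUC_ev,0→∞ = 166.74 + 33.678 = 200.418 µg/mL·h
F = (AUC_ev/D_ev)/(AUC_iv/D_iv) = (200.418/20)/(387.81/10) = 10.0209/38.781 = 0.2584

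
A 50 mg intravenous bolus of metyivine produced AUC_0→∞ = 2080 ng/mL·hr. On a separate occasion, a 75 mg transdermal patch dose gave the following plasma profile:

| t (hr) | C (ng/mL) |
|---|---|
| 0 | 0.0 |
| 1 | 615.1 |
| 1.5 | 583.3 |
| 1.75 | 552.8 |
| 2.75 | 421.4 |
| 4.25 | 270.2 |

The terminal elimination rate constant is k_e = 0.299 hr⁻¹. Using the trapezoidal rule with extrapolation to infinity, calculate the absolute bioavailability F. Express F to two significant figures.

Trapezoidal AUC_0→4.25 (transdermal patch):
  [0→1]: (0.0+615.1)/2 × 1 = 307.55
  [1→1.5]: (615.1+583.3)/2 × 0.5 = 299.6
  [1.5→1.75]: (583.3+552.8)/2 × 0.25 = 142.0125
  [1.75→2.75]: (552.8+421.4)/2 × 1 = 487.1
  [2.75→4.25]: (421.4+270.2)/2 × 1.5 = 518.7
  Sum = 1754.9625 ng/mL·hr
Tail: C_last/k_e = 270.2/0.299 = 903.679
AUC_0→∞ (transdermal patch) = 1754.9625 + 903.679 = 2658.6415 ng/mL·hr
F = (AUC_ev/D_ev)/(AUC_iv/D_iv) = (2658.6415/75)/(2080/50) = 35.4486/41.6 = 0.8521

F = 0.85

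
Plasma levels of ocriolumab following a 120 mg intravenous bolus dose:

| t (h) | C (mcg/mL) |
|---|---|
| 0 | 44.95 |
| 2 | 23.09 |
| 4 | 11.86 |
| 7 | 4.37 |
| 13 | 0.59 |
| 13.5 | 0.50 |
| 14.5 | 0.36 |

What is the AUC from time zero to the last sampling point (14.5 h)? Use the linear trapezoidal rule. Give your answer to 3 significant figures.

AUC = 143 mcg/mL·h

Trapezoidal AUC_0→14.5:
  [0→2]: (44.95+23.09)/2 × 2 = 68.04
  [2→4]: (23.09+11.86)/2 × 2 = 34.95
  [4→7]: (11.86+4.37)/2 × 3 = 24.345
  [7→13]: (4.37+0.59)/2 × 6 = 14.88
  [13→13.5]: (0.59+0.50)/2 × 0.5 = 0.2725
  [13.5→14.5]: (0.50+0.36)/2 × 1 = 0.43
  Sum = 142.9175 mcg/mL·h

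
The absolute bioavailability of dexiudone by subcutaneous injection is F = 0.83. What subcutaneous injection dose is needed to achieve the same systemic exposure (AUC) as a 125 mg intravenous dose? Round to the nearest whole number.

For equal systemic exposure: F × D_ev = D_iv
D_ev = D_iv / F = 125 / 0.83 = 150.602 mg

D_subcutaneous = 151 mg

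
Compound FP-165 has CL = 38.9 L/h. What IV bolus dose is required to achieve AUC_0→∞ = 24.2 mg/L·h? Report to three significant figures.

Dose = 941 mg

Dose_iv = CL × AUC_0→∞
     = 38.9 × 24.2 = 941.38 mg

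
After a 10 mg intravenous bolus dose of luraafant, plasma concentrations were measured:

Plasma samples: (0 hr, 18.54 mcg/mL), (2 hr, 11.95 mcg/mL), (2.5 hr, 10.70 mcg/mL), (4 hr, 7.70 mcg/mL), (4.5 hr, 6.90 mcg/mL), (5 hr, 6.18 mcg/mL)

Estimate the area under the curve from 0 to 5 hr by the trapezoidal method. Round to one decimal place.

Trapezoidal AUC_0→5:
  [0→2]: (18.54+11.95)/2 × 2 = 30.49
  [2→2.5]: (11.95+10.70)/2 × 0.5 = 5.6625
  [2.5→4]: (10.70+7.70)/2 × 1.5 = 13.8
  [4→4.5]: (7.70+6.90)/2 × 0.5 = 3.65
  [4.5→5]: (6.90+6.18)/2 × 0.5 = 3.27
  Sum = 56.8725 mcg/mL·hr

AUC = 56.9 mcg/mL·hr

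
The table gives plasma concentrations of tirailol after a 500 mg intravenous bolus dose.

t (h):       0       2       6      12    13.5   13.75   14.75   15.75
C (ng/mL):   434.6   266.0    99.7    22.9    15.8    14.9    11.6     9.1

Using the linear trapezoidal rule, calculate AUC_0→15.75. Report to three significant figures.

AUC = 1860 ng/mL·h

Trapezoidal AUC_0→15.75:
  [0→2]: (434.6+266.0)/2 × 2 = 700.6
  [2→6]: (266.0+99.7)/2 × 4 = 731.4
  [6→12]: (99.7+22.9)/2 × 6 = 367.8
  [12→13.5]: (22.9+15.8)/2 × 1.5 = 29.025
  [13.5→13.75]: (15.8+14.9)/2 × 0.25 = 3.8375
  [13.75→14.75]: (14.9+11.6)/2 × 1 = 13.25
  [14.75→15.75]: (11.6+9.1)/2 × 1 = 10.35
  Sum = 1856.2625 ng/mL·h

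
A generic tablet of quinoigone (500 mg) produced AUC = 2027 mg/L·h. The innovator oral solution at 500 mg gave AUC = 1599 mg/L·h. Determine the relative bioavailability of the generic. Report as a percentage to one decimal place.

F_rel = (AUC_test/D_test) / (AUC_ref/D_ref)
      = (2027/500) / (1599/500)
      = 4.054 / 3.198 = 1.2677 = 126.77%

F_rel = 126.8%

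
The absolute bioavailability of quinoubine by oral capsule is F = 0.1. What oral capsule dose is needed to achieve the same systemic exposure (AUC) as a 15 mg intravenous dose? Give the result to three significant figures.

D_oral = 150 mg

For equal systemic exposure: F × D_ev = D_iv
D_ev = D_iv / F = 15 / 0.1 = 150 mg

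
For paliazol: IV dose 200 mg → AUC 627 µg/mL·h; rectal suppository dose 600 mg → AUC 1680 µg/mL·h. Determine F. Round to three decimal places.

F = (AUC_ev / D_ev) / (AUC_iv / D_iv)
  = (1680/600) / (627/200)
  = 2.8 / 3.135 = 0.8931

F = 0.893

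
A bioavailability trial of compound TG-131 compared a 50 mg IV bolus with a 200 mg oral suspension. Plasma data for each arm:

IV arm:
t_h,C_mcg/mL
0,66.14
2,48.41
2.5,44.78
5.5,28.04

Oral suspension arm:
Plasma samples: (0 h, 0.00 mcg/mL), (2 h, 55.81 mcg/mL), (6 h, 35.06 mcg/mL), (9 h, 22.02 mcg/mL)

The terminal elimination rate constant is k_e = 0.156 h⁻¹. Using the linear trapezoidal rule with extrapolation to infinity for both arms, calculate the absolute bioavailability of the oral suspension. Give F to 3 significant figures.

F = 0.272

Trapezoidal AUC_0→5.5 (IV):
  [0→2]: (66.14+48.41)/2 × 2 = 114.55
  [2→2.5]: (48.41+44.78)/2 × 0.5 = 23.2975
  [2.5→5.5]: (44.78+28.04)/2 × 3 = 109.23
  Sum = 247.0775 mcg/mL·h
IV tail: 28.04/0.156 = 179.744; AUC_iv,0→∞ = 247.0775 + 179.744 = 426.8215 mcg/mL·h
Trapezoidal AUC_0→9 (oral suspension):
  [0→2]: (0.00+55.81)/2 × 2 = 55.81
  [2→6]: (55.81+35.06)/2 × 4 = 181.74
  [6→9]: (35.06+22.02)/2 × 3 = 85.62
  Sum = 323.17 mcg/mL·h
oral suspension tail: 22.02/0.156 = 141.154; AUC_ev,0→∞ = 323.17 + 141.154 = 464.324 mcg/mL·h
F = (AUC_ev/D_ev)/(AUC_iv/D_iv) = (464.324/200)/(426.8215/50) = 2.32162/8.53643 = 0.2720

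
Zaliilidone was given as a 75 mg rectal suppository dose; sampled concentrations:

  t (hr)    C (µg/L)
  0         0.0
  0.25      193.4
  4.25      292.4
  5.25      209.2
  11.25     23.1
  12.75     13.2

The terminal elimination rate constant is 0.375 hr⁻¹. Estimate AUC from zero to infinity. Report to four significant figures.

AUC = 2006 µg/L·hr

Trapezoidal AUC_0→12.75:
  [0→0.25]: (0.0+193.4)/2 × 0.25 = 24.175
  [0.25→4.25]: (193.4+292.4)/2 × 4 = 971.6
  [4.25→5.25]: (292.4+209.2)/2 × 1 = 250.8
  [5.25→11.25]: (209.2+23.1)/2 × 6 = 696.9
  [11.25→12.75]: (23.1+13.2)/2 × 1.5 = 27.225
  Sum = 1970.7 µg/L·hr
Extrapolated tail: C_last / k_e = 13.2 / 0.375 = 35.200
AUC_0→∞ = 1970.7 + 35.200 = 2005.9 µg/L·hr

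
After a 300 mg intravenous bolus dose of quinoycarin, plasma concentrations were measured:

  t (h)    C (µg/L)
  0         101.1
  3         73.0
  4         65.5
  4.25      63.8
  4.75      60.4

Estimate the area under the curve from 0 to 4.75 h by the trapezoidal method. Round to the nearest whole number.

AUC = 378 µg/L·h

Trapezoidal AUC_0→4.75:
  [0→3]: (101.1+73.0)/2 × 3 = 261.15
  [3→4]: (73.0+65.5)/2 × 1 = 69.25
  [4→4.25]: (65.5+63.8)/2 × 0.25 = 16.1625
  [4.25→4.75]: (63.8+60.4)/2 × 0.5 = 31.05
  Sum = 377.6125 µg/L·h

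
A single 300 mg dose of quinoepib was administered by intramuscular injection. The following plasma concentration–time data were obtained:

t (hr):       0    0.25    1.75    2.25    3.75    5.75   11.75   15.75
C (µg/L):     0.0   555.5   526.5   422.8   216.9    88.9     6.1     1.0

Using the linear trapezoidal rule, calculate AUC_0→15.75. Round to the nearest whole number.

Trapezoidal AUC_0→15.75:
  [0→0.25]: (0.0+555.5)/2 × 0.25 = 69.4375
  [0.25→1.75]: (555.5+526.5)/2 × 1.5 = 811.5
  [1.75→2.25]: (526.5+422.8)/2 × 0.5 = 237.325
  [2.25→3.75]: (422.8+216.9)/2 × 1.5 = 479.775
  [3.75→5.75]: (216.9+88.9)/2 × 2 = 305.8
  [5.75→11.75]: (88.9+6.1)/2 × 6 = 285.0
  [11.75→15.75]: (6.1+1.0)/2 × 4 = 14.2
  Sum = 2203.0375 µg/L·hr

AUC = 2203 µg/L·hr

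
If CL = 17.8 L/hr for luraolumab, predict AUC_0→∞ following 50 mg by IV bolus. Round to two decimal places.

AUC_0→∞ = Dose_iv / CL
        = 50 / 17.8 = 2.80899 mg/L·hr

AUC = 2.81 mg/L·hr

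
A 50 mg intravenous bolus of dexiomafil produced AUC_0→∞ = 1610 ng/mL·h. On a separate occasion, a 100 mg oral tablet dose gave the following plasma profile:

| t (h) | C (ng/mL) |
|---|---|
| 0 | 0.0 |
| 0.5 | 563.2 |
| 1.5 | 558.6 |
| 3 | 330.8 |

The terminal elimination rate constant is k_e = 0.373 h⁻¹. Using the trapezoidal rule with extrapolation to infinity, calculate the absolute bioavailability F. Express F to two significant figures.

F = 0.70

Trapezoidal AUC_0→3 (oral tablet):
  [0→0.5]: (0.0+563.2)/2 × 0.5 = 140.8
  [0.5→1.5]: (563.2+558.6)/2 × 1 = 560.9
  [1.5→3]: (558.6+330.8)/2 × 1.5 = 667.05
  Sum = 1368.75 ng/mL·h
Tail: C_last/k_e = 330.8/0.373 = 886.863
AUC_0→∞ (oral tablet) = 1368.75 + 886.863 = 2255.613 ng/mL·h
F = (AUC_ev/D_ev)/(AUC_iv/D_iv) = (2255.613/100)/(1610/50) = 22.55613/32.2 = 0.7005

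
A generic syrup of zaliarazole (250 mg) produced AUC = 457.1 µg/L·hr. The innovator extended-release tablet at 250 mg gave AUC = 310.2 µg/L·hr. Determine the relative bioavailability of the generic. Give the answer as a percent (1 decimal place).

F_rel = (AUC_test/D_test) / (AUC_ref/D_ref)
      = (457.1/250) / (310.2/250)
      = 1.8284 / 1.2408 = 1.4736 = 147.36%

F_rel = 147.4%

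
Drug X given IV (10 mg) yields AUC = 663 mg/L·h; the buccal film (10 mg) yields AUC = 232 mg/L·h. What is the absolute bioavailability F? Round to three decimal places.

F = 0.350

F = (AUC_ev / D_ev) / (AUC_iv / D_iv)
  = (232/10) / (663/10)
  = 23.2 / 66.3 = 0.3499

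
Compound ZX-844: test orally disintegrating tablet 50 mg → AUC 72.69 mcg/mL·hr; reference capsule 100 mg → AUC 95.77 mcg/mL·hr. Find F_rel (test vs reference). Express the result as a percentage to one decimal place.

F_rel = 151.8%

F_rel = (AUC_test/D_test) / (AUC_ref/D_ref)
      = (72.69/50) / (95.77/100)
      = 1.4538 / 0.9577 = 1.5180 = 151.80%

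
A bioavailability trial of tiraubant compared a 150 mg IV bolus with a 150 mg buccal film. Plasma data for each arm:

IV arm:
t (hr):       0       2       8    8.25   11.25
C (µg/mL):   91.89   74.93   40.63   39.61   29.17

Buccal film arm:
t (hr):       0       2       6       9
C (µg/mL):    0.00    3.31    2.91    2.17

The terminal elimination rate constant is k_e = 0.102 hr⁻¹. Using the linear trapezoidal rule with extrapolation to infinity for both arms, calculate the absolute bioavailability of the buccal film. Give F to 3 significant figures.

Trapezoidal AUC_0→11.25 (IV):
  [0→2]: (91.89+74.93)/2 × 2 = 166.82
  [2→8]: (74.93+40.63)/2 × 6 = 346.68
  [8→8.25]: (40.63+39.61)/2 × 0.25 = 10.03
  [8.25→11.25]: (39.61+29.17)/2 × 3 = 103.17
  Sum = 626.7 µg/mL·hr
IV tail: 29.17/0.102 = 285.980; AUC_iv,0→∞ = 626.7 + 285.980 = 912.68 µg/mL·hr
Trapezoidal AUC_0→9 (buccal film):
  [0→2]: (0.00+3.31)/2 × 2 = 3.31
  [2→6]: (3.31+2.91)/2 × 4 = 12.44
  [6→9]: (2.91+2.17)/2 × 3 = 7.62
  Sum = 23.37 µg/mL·hr
buccal film tail: 2.17/0.102 = 21.275; AUC_ev,0→∞ = 23.37 + 21.275 = 44.645 µg/mL·hr
F = (AUC_ev/D_ev)/(AUC_iv/D_iv) = (44.645/150)/(912.68/150) = 0.297633/6.08453 = 0.0489

F = 0.0489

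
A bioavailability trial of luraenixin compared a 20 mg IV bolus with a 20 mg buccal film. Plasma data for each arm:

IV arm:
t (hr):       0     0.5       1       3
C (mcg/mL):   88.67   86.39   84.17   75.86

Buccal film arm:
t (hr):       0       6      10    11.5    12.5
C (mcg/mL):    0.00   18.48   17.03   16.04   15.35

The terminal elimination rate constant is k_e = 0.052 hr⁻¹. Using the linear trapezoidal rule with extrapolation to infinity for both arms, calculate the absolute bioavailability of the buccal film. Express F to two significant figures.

F = 0.27

Trapezoidal AUC_0→3 (IV):
  [0→0.5]: (88.67+86.39)/2 × 0.5 = 43.765
  [0.5→1]: (86.39+84.17)/2 × 0.5 = 42.64
  [1→3]: (84.17+75.86)/2 × 2 = 160.03
  Sum = 246.435 mcg/mL·hr
IV tail: 75.86/0.052 = 1458.846; AUC_iv,0→∞ = 246.435 + 1458.846 = 1705.281 mcg/mL·hr
Trapezoidal AUC_0→12.5 (buccal film):
  [0→6]: (0.00+18.48)/2 × 6 = 55.44
  [6→10]: (18.48+17.03)/2 × 4 = 71.02
  [10→11.5]: (17.03+16.04)/2 × 1.5 = 24.8025
  [11.5→12.5]: (16.04+15.35)/2 × 1 = 15.695
  Sum = 166.9575 mcg/mL·hr
buccal film tail: 15.35/0.052 = 295.192; AUC_ev,0→∞ = 166.9575 + 295.192 = 462.1495 mcg/mL·hr
F = (AUC_ev/D_ev)/(AUC_iv/D_iv) = (462.1495/20)/(1705.281/20) = 23.107475/85.26405 = 0.2710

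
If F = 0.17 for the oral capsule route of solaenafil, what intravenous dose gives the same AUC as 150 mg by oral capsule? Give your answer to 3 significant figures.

Systemic exposure from an extravascular dose = F × D_ev, so the equivalent IV dose is F × D_ev.
D_iv = F × D_ev = 0.17 × 150 = 25.5 mg

D_iv = 25.5 mg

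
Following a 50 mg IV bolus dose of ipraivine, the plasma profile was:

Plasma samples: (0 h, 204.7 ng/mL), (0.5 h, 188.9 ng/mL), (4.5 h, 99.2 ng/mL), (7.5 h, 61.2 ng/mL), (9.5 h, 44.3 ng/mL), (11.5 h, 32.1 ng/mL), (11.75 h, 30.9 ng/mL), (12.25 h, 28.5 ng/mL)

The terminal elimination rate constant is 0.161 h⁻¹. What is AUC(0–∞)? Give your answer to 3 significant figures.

AUC = 1300 ng/mL·h

Trapezoidal AUC_0→12.25:
  [0→0.5]: (204.7+188.9)/2 × 0.5 = 98.4
  [0.5→4.5]: (188.9+99.2)/2 × 4 = 576.2
  [4.5→7.5]: (99.2+61.2)/2 × 3 = 240.6
  [7.5→9.5]: (61.2+44.3)/2 × 2 = 105.5
  [9.5→11.5]: (44.3+32.1)/2 × 2 = 76.4
  [11.5→11.75]: (32.1+30.9)/2 × 0.25 = 7.875
  [11.75→12.25]: (30.9+28.5)/2 × 0.5 = 14.85
  Sum = 1119.825 ng/mL·h
Extrapolated tail: C_last / k_e = 28.5 / 0.161 = 177.019
AUC_0→∞ = 1119.825 + 177.019 = 1296.844 ng/mL·h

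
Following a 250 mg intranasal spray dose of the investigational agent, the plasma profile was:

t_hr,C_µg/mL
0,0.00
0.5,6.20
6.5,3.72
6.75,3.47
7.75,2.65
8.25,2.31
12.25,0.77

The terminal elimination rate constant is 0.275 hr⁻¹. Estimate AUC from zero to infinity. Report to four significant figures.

AUC = 45.47 µg/mL·hr

Trapezoidal AUC_0→12.25:
  [0→0.5]: (0.00+6.20)/2 × 0.5 = 1.55
  [0.5→6.5]: (6.20+3.72)/2 × 6 = 29.76
  [6.5→6.75]: (3.72+3.47)/2 × 0.25 = 0.89875
  [6.75→7.75]: (3.47+2.65)/2 × 1 = 3.06
  [7.75→8.25]: (2.65+2.31)/2 × 0.5 = 1.24
  [8.25→12.25]: (2.31+0.77)/2 × 4 = 6.16
  Sum = 42.66875 µg/mL·hr
Extrapolated tail: C_last / k_e = 0.77 / 0.275 = 2.800
AUC_0→∞ = 42.66875 + 2.800 = 45.46875 µg/mL·hr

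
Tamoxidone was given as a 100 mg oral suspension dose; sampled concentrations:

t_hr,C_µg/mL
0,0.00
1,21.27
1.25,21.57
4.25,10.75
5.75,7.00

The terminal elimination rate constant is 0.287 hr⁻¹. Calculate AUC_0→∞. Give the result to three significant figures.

AUC = 102 µg/mL·hr

Trapezoidal AUC_0→5.75:
  [0→1]: (0.00+21.27)/2 × 1 = 10.635
  [1→1.25]: (21.27+21.57)/2 × 0.25 = 5.355
  [1.25→4.25]: (21.57+10.75)/2 × 3 = 48.48
  [4.25→5.75]: (10.75+7.00)/2 × 1.5 = 13.3125
  Sum = 77.7825 µg/mL·hr
Extrapolated tail: C_last / k_e = 7.00 / 0.287 = 24.390
AUC_0→∞ = 77.7825 + 24.390 = 102.1725 µg/mL·hr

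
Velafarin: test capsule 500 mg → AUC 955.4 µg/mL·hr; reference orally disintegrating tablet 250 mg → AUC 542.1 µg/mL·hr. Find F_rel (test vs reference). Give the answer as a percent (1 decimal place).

F_rel = 88.1%

F_rel = (AUC_test/D_test) / (AUC_ref/D_ref)
      = (955.4/500) / (542.1/250)
      = 1.9108 / 2.1684 = 0.8812 = 88.12%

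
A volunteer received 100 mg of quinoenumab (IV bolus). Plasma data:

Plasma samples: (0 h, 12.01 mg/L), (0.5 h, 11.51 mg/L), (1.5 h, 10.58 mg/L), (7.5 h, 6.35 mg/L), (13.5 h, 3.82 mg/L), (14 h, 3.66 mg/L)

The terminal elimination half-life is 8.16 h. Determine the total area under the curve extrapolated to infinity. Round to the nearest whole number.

AUC = 143 mg/L·h

Trapezoidal AUC_0→14:
  [0→0.5]: (12.01+11.51)/2 × 0.5 = 5.88
  [0.5→1.5]: (11.51+10.58)/2 × 1 = 11.045
  [1.5→7.5]: (10.58+6.35)/2 × 6 = 50.79
  [7.5→13.5]: (6.35+3.82)/2 × 6 = 30.51
  [13.5→14]: (3.82+3.66)/2 × 0.5 = 1.87
  Sum = 100.095 mg/L·h
k_e = ln2 / t½ = 0.693147 / 8.16 = 0.0849 h^-1
Extrapolated tail: C_last / k_e = 3.66 / 0.0849 = 43.110
AUC_0→∞ = 100.095 + 43.110 = 143.205 mg/L·h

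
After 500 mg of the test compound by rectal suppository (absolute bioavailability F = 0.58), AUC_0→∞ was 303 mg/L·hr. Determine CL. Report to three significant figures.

CL = F × Dose / AUC_0→∞
   = 0.58 × 500 / 303 = 0.957096 L/hr

CL = 0.957 L/hr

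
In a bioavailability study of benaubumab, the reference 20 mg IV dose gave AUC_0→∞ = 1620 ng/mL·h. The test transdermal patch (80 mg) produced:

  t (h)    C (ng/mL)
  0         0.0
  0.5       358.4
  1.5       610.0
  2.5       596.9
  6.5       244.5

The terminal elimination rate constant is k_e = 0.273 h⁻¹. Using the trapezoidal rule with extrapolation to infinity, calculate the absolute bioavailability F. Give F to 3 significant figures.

F = 0.580

Trapezoidal AUC_0→6.5 (transdermal patch):
  [0→0.5]: (0.0+358.4)/2 × 0.5 = 89.6
  [0.5→1.5]: (358.4+610.0)/2 × 1 = 484.2
  [1.5→2.5]: (610.0+596.9)/2 × 1 = 603.45
  [2.5→6.5]: (596.9+244.5)/2 × 4 = 1682.8
  Sum = 2860.05 ng/mL·h
Tail: C_last/k_e = 244.5/0.273 = 895.604
AUC_0→∞ (transdermal patch) = 2860.05 + 895.604 = 3755.654 ng/mL·h
F = (AUC_ev/D_ev)/(AUC_iv/D_iv) = (3755.654/80)/(1620/20) = 46.945675/81 = 0.5796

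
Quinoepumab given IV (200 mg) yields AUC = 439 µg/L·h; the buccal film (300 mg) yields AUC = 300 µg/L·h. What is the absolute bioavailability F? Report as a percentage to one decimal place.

F = 45.6%

F = (AUC_ev / D_ev) / (AUC_iv / D_iv)
  = (300/300) / (439/200)
  = 1 / 2.195 = 0.4556
  = 45.56%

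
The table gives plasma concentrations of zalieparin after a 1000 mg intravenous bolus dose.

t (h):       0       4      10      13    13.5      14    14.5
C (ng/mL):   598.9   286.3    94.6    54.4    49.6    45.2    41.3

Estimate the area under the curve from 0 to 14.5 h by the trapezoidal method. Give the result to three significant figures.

AUC = 3210 ng/mL·h

Trapezoidal AUC_0→14.5:
  [0→4]: (598.9+286.3)/2 × 4 = 1770.4
  [4→10]: (286.3+94.6)/2 × 6 = 1142.7
  [10→13]: (94.6+54.4)/2 × 3 = 223.5
  [13→13.5]: (54.4+49.6)/2 × 0.5 = 26.0
  [13.5→14]: (49.6+45.2)/2 × 0.5 = 23.7
  [14→14.5]: (45.2+41.3)/2 × 0.5 = 21.625
  Sum = 3207.925 ng/mL·h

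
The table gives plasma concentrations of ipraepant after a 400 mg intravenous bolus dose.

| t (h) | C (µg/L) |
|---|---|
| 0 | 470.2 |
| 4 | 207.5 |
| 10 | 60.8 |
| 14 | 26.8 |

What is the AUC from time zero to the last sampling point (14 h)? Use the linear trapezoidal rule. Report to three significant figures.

Trapezoidal AUC_0→14:
  [0→4]: (470.2+207.5)/2 × 4 = 1355.4
  [4→10]: (207.5+60.8)/2 × 6 = 804.9
  [10→14]: (60.8+26.8)/2 × 4 = 175.2
  Sum = 2335.5 µg/L·h

AUC = 2340 µg/L·h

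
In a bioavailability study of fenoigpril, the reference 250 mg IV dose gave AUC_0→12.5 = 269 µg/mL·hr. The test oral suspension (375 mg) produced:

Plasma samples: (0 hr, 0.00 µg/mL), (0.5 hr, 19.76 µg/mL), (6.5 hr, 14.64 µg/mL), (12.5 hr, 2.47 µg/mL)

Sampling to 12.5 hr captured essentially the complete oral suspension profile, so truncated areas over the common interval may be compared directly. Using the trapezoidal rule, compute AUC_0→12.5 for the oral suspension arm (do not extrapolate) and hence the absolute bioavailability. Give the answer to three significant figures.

F = 0.395

Trapezoidal AUC_0→12.5 (oral suspension):
  [0→0.5]: (0.00+19.76)/2 × 0.5 = 4.94
  [0.5→6.5]: (19.76+14.64)/2 × 6 = 103.2
  [6.5→12.5]: (14.64+2.47)/2 × 6 = 51.33
  Sum = 159.47 µg/mL·hr
F = (AUC_ev/D_ev)/(AUC_iv/D_iv) = (159.47/375)/(269/250) = 0.425253/1.076 = 0.3952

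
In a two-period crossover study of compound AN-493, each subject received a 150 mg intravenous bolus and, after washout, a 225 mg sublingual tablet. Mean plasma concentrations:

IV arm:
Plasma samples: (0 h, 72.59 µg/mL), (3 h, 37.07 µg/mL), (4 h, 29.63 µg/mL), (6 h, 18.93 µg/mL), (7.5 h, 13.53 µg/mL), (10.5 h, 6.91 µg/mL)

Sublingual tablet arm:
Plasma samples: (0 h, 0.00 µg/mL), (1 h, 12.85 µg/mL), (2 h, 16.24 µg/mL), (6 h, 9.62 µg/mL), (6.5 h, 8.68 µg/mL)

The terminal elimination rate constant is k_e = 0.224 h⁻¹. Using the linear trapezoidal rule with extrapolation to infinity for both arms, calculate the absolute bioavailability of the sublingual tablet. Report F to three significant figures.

Trapezoidal AUC_0→10.5 (IV):
  [0→3]: (72.59+37.07)/2 × 3 = 164.49
  [3→4]: (37.07+29.63)/2 × 1 = 33.35
  [4→6]: (29.63+18.93)/2 × 2 = 48.56
  [6→7.5]: (18.93+13.53)/2 × 1.5 = 24.345
  [7.5→10.5]: (13.53+6.91)/2 × 3 = 30.66
  Sum = 301.405 µg/mL·h
IV tail: 6.91/0.224 = 30.848; AUC_iv,0→∞ = 301.405 + 30.848 = 332.253 µg/mL·h
Trapezoidal AUC_0→6.5 (sublingual tablet):
  [0→1]: (0.00+12.85)/2 × 1 = 6.425
  [1→2]: (12.85+16.24)/2 × 1 = 14.545
  [2→6]: (16.24+9.62)/2 × 4 = 51.72
  [6→6.5]: (9.62+8.68)/2 × 0.5 = 4.575
  Sum = 77.265 µg/mL·h
sublingual tablet tail: 8.68/0.224 = 38.750; AUC_ev,0→∞ = 77.265 + 38.750 = 116.015 µg/mL·h
F = (AUC_ev/D_ev)/(AUC_iv/D_iv) = (116.015/225)/(332.253/150) = 0.515622/2.21502 = 0.2328

F = 0.233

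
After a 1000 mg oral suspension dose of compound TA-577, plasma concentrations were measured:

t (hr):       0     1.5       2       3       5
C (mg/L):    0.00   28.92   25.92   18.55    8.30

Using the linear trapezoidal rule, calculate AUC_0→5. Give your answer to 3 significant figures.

Trapezoidal AUC_0→5:
  [0→1.5]: (0.00+28.92)/2 × 1.5 = 21.69
  [1.5→2]: (28.92+25.92)/2 × 0.5 = 13.71
  [2→3]: (25.92+18.55)/2 × 1 = 22.235
  [3→5]: (18.55+8.30)/2 × 2 = 26.85
  Sum = 84.485 mg/L·hr

AUC = 84.5 mg/L·hr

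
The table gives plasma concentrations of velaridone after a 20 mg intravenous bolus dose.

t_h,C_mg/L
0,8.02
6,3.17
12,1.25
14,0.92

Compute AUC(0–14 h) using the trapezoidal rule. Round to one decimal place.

Trapezoidal AUC_0→14:
  [0→6]: (8.02+3.17)/2 × 6 = 33.57
  [6→12]: (3.17+1.25)/2 × 6 = 13.26
  [12→14]: (1.25+0.92)/2 × 2 = 2.17
  Sum = 49.0 mg/L·h

AUC = 49.0 mg/L·h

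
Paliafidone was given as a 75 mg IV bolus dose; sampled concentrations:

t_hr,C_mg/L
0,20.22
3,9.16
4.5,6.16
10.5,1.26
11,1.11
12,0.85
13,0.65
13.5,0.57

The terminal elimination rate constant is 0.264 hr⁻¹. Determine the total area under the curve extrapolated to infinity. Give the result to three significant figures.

AUC = 82.6 mg/L·hr

Trapezoidal AUC_0→13.5:
  [0→3]: (20.22+9.16)/2 × 3 = 44.07
  [3→4.5]: (9.16+6.16)/2 × 1.5 = 11.49
  [4.5→10.5]: (6.16+1.26)/2 × 6 = 22.26
  [10.5→11]: (1.26+1.11)/2 × 0.5 = 0.5925
  [11→12]: (1.11+0.85)/2 × 1 = 0.98
  [12→13]: (0.85+0.65)/2 × 1 = 0.75
  [13→13.5]: (0.65+0.57)/2 × 0.5 = 0.305
  Sum = 80.4475 mg/L·hr
Extrapolated tail: C_last / k_e = 0.57 / 0.264 = 2.159
AUC_0→∞ = 80.4475 + 2.159 = 82.6065 mg/L·hr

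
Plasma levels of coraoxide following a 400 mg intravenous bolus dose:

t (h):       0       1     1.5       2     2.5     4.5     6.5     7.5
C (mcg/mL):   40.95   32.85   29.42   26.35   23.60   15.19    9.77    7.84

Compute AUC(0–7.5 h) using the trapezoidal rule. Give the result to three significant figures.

Trapezoidal AUC_0→7.5:
  [0→1]: (40.95+32.85)/2 × 1 = 36.9
  [1→1.5]: (32.85+29.42)/2 × 0.5 = 15.5675
  [1.5→2]: (29.42+26.35)/2 × 0.5 = 13.9425
  [2→2.5]: (26.35+23.60)/2 × 0.5 = 12.4875
  [2.5→4.5]: (23.60+15.19)/2 × 2 = 38.79
  [4.5→6.5]: (15.19+9.77)/2 × 2 = 24.96
  [6.5→7.5]: (9.77+7.84)/2 × 1 = 8.805
  Sum = 151.4525 mcg/mL·h

AUC = 151 mcg/mL·h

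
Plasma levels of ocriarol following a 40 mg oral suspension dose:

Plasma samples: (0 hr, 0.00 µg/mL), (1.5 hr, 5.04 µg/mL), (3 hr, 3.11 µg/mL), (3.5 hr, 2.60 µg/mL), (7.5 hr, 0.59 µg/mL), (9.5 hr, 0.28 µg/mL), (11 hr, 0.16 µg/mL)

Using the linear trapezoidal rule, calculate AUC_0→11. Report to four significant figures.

Trapezoidal AUC_0→11:
  [0→1.5]: (0.00+5.04)/2 × 1.5 = 3.78
  [1.5→3]: (5.04+3.11)/2 × 1.5 = 6.1125
  [3→3.5]: (3.11+2.60)/2 × 0.5 = 1.4275
  [3.5→7.5]: (2.60+0.59)/2 × 4 = 6.38
  [7.5→9.5]: (0.59+0.28)/2 × 2 = 0.87
  [9.5→11]: (0.28+0.16)/2 × 1.5 = 0.33
  Sum = 18.9 µg/mL·hr

AUC = 18.90 µg/mL·hr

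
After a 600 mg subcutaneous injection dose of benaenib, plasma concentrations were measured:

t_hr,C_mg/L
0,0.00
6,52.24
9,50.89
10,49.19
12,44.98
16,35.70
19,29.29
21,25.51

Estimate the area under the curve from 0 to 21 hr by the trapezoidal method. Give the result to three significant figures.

AUC = 769 mg/L·hr

Trapezoidal AUC_0→21:
  [0→6]: (0.00+52.24)/2 × 6 = 156.72
  [6→9]: (52.24+50.89)/2 × 3 = 154.695
  [9→10]: (50.89+49.19)/2 × 1 = 50.04
  [10→12]: (49.19+44.98)/2 × 2 = 94.17
  [12→16]: (44.98+35.70)/2 × 4 = 161.36
  [16→19]: (35.70+29.29)/2 × 3 = 97.485
  [19→21]: (29.29+25.51)/2 × 2 = 54.8
  Sum = 769.27 mg/L·hr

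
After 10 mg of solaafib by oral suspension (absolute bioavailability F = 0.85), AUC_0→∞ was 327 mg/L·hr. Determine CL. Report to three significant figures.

CL = F × Dose / AUC_0→∞
   = 0.85 × 10 / 327 = 0.0259939 L/hr

CL = 0.0260 L/hr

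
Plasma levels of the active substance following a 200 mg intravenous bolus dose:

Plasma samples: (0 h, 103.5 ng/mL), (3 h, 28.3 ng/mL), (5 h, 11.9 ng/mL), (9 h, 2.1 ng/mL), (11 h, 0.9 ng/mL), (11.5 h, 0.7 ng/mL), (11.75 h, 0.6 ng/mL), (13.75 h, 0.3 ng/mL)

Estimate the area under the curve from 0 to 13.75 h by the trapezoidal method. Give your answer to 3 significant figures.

AUC = 270 ng/mL·h

Trapezoidal AUC_0→13.75:
  [0→3]: (103.5+28.3)/2 × 3 = 197.7
  [3→5]: (28.3+11.9)/2 × 2 = 40.2
  [5→9]: (11.9+2.1)/2 × 4 = 28.0
  [9→11]: (2.1+0.9)/2 × 2 = 3.0
  [11→11.5]: (0.9+0.7)/2 × 0.5 = 0.4
  [11.5→11.75]: (0.7+0.6)/2 × 0.25 = 0.1625
  [11.75→13.75]: (0.6+0.3)/2 × 2 = 0.9
  Sum = 270.3625 ng/mL·h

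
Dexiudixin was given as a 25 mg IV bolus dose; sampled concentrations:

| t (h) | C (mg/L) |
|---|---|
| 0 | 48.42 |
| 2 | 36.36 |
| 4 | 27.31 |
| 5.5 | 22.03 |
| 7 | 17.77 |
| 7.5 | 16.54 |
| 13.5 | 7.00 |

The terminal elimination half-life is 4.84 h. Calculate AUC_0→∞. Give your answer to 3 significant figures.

Trapezoidal AUC_0→13.5:
  [0→2]: (48.42+36.36)/2 × 2 = 84.78
  [2→4]: (36.36+27.31)/2 × 2 = 63.67
  [4→5.5]: (27.31+22.03)/2 × 1.5 = 37.005
  [5.5→7]: (22.03+17.77)/2 × 1.5 = 29.85
  [7→7.5]: (17.77+16.54)/2 × 0.5 = 8.5775
  [7.5→13.5]: (16.54+7.00)/2 × 6 = 70.62
  Sum = 294.5025 mg/L·h
k_e = ln2 / t½ = 0.693147 / 4.84 = 0.1432 h^-1
Extrapolated tail: C_last / k_e = 7.00 / 0.1432 = 48.883
AUC_0→∞ = 294.5025 + 48.883 = 343.3855 mg/L·h

AUC = 343 mg/L·h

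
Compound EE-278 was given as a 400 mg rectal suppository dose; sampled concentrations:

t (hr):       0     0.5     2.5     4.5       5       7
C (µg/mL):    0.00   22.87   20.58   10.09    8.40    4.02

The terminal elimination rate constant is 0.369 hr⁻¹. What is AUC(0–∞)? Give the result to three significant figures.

AUC = 108 µg/mL·hr

Trapezoidal AUC_0→7:
  [0→0.5]: (0.00+22.87)/2 × 0.5 = 5.7175
  [0.5→2.5]: (22.87+20.58)/2 × 2 = 43.45
  [2.5→4.5]: (20.58+10.09)/2 × 2 = 30.67
  [4.5→5]: (10.09+8.40)/2 × 0.5 = 4.6225
  [5→7]: (8.40+4.02)/2 × 2 = 12.42
  Sum = 96.88 µg/mL·hr
Extrapolated tail: C_last / k_e = 4.02 / 0.369 = 10.894
AUC_0→∞ = 96.88 + 10.894 = 107.774 µg/mL·hr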